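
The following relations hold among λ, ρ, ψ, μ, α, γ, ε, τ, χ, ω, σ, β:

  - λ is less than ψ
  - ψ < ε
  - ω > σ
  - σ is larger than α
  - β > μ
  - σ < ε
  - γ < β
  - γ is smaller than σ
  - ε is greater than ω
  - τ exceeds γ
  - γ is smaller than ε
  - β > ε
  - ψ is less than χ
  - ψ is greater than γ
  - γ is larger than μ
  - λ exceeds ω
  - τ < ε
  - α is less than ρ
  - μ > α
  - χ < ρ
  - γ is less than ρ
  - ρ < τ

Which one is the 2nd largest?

ε

Piecing the relations together gives one ordering: α < μ < γ < σ < ω < λ < ψ < χ < ρ < τ < ε < β.
The 2nd largest is ε.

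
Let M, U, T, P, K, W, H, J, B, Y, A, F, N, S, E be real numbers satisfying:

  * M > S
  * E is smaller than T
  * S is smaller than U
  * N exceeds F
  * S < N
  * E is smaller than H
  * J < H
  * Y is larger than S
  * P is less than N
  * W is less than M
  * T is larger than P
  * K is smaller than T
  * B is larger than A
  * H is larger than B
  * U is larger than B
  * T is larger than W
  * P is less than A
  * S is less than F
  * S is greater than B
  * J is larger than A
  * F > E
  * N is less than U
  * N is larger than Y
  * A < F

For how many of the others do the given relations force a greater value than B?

The elements the relations force above B are S, Y, F, N, M, U, H — no chain reaches any other.
That is 7.

7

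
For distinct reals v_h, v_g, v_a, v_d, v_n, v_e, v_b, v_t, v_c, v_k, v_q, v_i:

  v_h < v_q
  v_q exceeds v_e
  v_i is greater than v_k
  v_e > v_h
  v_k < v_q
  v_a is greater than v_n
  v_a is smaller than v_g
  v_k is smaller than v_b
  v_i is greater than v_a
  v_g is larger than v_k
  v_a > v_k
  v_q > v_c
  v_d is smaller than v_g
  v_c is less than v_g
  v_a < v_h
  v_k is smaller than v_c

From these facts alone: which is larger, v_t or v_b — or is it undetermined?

undetermined

Following every chain through v_b: below v_b we get v_k.
v_t is not reached, and no chain runs the other way from v_t to v_b.
So the given relations leave the order of v_b and v_t undetermined.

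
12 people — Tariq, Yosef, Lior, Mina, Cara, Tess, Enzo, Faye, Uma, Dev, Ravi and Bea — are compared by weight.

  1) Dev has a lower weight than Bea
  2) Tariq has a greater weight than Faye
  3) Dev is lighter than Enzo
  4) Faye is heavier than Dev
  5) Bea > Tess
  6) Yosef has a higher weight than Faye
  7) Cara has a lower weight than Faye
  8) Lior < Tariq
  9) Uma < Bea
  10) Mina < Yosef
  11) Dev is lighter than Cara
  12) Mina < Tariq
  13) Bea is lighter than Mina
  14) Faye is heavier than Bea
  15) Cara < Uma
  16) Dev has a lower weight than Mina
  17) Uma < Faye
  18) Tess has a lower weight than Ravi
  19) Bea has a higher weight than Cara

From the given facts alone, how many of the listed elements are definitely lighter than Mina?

From Mina the given relations immediately reach Dev, Bea.
From those, Cara, Uma, Tess — 5 in total.
No other element is forced below Mina by the given relations, so the count is 5.

5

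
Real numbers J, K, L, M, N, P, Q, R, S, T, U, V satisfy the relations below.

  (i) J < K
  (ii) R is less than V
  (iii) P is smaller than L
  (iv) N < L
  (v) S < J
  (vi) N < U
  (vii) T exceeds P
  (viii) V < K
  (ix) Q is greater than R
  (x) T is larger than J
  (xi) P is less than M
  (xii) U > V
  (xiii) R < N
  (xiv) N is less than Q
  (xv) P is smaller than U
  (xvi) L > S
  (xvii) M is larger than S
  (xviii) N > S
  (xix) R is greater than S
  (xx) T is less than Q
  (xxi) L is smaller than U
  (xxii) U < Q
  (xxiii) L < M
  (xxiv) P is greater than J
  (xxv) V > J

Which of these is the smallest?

S

Chaining upward from S: directly above it, R, J, N, L, M; then V, P, K, T, U, Q.
That covers every other element, and nothing is given below S, so S is the smallest.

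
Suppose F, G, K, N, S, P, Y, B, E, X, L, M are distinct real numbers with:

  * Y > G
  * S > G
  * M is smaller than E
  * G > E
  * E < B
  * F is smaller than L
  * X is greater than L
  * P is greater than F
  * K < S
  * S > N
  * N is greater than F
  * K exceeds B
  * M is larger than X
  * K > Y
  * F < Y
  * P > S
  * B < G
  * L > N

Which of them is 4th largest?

Y

The consecutive relations fix a unique order: F < N < L < X < M < E < B < G < Y < K < S < P.
The 4th largest is Y.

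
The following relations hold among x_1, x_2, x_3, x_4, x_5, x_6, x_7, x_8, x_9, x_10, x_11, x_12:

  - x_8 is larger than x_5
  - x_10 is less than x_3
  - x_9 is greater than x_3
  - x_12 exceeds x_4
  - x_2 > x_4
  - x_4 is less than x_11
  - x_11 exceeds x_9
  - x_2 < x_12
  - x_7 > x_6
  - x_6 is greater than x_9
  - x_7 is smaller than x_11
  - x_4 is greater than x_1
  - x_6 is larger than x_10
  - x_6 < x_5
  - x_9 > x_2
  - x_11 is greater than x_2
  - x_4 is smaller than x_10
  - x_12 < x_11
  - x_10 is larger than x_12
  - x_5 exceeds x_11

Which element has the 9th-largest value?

Piecing the relations together gives one ordering: x_1 < x_4 < x_2 < x_12 < x_10 < x_3 < x_9 < x_6 < x_7 < x_11 < x_5 < x_8.
Counting 9 from the largest end gives x_12.

x_12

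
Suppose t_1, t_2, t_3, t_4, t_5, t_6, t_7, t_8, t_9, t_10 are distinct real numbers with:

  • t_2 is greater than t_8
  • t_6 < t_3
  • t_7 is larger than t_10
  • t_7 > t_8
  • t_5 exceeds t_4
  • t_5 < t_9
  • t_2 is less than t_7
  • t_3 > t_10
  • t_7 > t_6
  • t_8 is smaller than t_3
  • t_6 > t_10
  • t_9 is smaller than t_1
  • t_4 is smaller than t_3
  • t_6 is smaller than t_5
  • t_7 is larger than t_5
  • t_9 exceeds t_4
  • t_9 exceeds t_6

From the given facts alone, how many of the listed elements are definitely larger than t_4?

Directly above t_4: t_3, t_5, t_9.
One step further: t_1, t_7 (5 so far).
Nothing else is reachable above t_4; 5 in all.

5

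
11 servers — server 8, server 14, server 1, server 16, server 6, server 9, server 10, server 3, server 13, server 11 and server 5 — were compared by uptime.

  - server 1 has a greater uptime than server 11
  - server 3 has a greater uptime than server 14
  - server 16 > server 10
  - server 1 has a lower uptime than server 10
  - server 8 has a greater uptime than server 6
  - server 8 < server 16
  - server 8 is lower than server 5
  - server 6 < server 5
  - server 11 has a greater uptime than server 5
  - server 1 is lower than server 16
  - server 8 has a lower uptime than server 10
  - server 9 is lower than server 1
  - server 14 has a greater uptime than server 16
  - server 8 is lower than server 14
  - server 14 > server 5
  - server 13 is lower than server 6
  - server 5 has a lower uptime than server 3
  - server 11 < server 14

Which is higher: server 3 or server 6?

server 3

server 6 < server 8 and server 8 < server 5 give server 6 < server 5.
Then server 5 < server 11 extends the chain to server 11.
Then server 11 < server 1 extends the chain to server 1.
Then server 1 < server 10 extends the chain to server 10.
Then server 10 < server 16 extends the chain to server 16.
Then server 16 < server 14 extends the chain to server 14.
With server 14 < server 3: server 6 < server 8 < server 5 < server 11 < server 1 < server 10 < server 16 < server 14 < server 3.
So server 6 < server 3; server 3 is the higher of the two.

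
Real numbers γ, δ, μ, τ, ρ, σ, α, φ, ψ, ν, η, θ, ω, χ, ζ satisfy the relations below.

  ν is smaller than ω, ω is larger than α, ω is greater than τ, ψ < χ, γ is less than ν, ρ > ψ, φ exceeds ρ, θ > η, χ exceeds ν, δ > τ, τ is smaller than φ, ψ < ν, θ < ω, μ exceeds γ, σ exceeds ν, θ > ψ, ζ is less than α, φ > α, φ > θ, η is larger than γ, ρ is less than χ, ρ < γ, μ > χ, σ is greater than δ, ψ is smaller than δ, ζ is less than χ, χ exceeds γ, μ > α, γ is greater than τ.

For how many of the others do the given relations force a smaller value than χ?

From χ the given relations immediately reach ψ, ρ, γ, ζ, ν.
From those, τ — 6 in total.
Nothing else is reachable below χ; 6 in all.

6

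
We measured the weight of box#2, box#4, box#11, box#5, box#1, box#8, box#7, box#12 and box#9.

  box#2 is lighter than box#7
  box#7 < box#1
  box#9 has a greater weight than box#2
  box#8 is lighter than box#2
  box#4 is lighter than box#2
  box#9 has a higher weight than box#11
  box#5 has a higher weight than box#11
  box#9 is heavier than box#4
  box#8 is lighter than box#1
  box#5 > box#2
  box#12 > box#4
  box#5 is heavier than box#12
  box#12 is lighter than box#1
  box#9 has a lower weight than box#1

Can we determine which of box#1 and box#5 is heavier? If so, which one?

Following every chain through box#5: below box#5 we get box#4, box#8, box#12, box#11, box#2.
box#1 is not reached, and no chain runs the other way from box#1 to box#5.
So the given relations leave the order of box#5 and box#1 undetermined.

undetermined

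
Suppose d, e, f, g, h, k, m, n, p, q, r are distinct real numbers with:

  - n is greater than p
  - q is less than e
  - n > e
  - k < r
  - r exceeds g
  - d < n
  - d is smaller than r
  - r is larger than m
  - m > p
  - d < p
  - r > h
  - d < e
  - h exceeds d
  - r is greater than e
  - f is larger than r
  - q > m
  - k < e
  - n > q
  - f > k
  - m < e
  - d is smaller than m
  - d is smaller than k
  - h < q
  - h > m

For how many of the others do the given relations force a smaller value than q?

From q the given relations immediately reach m, h.
From those, d, p — 4 in total.
Nothing else is reachable below q; 4 in all.

4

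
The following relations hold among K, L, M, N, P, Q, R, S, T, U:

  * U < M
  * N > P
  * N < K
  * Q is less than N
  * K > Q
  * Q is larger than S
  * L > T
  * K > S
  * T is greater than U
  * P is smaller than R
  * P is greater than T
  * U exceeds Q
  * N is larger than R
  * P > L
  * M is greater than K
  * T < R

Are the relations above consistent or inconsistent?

consistent

The single ordering S < Q < U < T < L < P < R < N < K < M satisfies every listed relation, so no contradiction arises.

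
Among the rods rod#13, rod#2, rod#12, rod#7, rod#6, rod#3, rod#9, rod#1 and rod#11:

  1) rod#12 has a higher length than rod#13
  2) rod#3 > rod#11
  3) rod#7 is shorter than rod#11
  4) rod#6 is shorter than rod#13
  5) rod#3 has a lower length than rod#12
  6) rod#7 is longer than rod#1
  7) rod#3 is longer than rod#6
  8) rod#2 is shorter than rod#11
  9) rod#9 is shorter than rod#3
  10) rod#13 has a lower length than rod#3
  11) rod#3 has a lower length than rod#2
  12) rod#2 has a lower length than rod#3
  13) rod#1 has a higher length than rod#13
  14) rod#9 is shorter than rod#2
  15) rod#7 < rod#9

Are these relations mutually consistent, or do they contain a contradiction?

Chaining the given relations yields rod#2 < rod#11 < rod#3, so rod#2 < rod#3. But one relation states rod#3 < rod#2. These cannot both hold.

inconsistent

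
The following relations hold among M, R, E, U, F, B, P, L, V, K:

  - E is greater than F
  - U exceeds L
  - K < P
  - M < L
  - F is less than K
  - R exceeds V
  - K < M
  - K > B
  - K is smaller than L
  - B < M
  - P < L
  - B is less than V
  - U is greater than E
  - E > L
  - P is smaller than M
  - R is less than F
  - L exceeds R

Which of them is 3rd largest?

L

Chaining the given pairs: B < V < R < F < K < P < M < L < E < U.
The 3rd largest is L.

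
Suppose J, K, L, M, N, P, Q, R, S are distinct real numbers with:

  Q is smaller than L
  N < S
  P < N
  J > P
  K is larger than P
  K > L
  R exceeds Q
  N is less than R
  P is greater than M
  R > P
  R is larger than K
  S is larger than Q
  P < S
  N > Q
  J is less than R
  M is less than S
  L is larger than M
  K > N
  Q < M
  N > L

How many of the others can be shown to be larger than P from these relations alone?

5

The elements the relations force above P are N, J, S, K, R — no chain reaches any other.
That is 5.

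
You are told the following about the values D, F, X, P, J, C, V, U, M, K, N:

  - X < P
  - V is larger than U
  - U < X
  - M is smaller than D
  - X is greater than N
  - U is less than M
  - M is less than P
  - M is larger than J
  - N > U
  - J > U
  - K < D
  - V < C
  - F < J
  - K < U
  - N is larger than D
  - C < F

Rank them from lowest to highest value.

K < U < V < C < F < J < M < D < N < X < P

Each adjacent pair is fixed by a given relation: K < U; U < V; V < C; C < F; F < J; J < M; M < D; D < N; N < X; X < P. Chaining them end to end gives the full order.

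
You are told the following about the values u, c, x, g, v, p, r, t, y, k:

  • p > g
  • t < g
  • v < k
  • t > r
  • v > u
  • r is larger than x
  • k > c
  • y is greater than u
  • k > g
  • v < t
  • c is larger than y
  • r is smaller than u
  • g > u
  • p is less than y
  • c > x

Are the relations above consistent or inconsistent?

consistent

The single ordering x < r < u < v < t < g < p < y < c < k satisfies every listed relation, so no contradiction arises.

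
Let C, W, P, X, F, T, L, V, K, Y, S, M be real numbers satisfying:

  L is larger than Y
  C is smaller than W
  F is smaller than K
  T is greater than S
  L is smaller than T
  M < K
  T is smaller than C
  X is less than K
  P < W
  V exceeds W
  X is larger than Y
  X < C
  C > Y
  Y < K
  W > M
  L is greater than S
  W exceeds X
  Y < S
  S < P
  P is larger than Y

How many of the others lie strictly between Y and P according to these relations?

1

Chaining upward from Y reaches: S, L, T, X, C, K, W, V.
Chaining downward from P reaches: S.
Strictly between Y and P are those in both lists: S — 1 element.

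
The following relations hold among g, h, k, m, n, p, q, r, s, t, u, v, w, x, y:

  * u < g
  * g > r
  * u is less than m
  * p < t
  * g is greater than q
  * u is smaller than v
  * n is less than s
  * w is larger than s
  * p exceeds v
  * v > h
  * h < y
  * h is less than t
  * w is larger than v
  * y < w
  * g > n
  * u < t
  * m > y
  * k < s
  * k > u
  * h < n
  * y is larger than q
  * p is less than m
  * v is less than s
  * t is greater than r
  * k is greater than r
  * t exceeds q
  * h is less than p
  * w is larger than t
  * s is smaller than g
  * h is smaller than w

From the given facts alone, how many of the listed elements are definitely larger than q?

The elements the relations force above q are y, m, t, g, w — no chain reaches any other.
That is 5.

5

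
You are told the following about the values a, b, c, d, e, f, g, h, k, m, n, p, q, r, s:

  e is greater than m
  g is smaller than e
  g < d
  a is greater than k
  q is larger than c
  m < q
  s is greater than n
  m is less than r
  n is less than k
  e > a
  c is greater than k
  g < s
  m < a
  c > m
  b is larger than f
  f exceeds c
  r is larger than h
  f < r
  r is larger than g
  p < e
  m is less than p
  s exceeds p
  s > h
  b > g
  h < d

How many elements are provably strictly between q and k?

1

The relations place k below q. An element lies strictly between them when it is forced above k and also forced below q.
Above k: {c, f, r, b, a, e}. Below q: {n, m, c}.
Intersection: {c} — 1.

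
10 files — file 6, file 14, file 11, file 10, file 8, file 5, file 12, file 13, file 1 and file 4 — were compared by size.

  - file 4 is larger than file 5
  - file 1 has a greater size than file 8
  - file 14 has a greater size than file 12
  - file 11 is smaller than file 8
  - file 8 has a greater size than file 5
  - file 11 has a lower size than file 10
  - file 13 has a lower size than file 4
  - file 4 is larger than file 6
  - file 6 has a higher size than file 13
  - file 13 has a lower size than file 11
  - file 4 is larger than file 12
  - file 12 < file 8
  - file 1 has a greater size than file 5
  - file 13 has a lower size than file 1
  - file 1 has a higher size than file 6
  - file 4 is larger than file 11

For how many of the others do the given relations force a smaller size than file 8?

From file 8 the given relations immediately reach file 5, file 12, file 11.
From those, file 13 — 4 in total.
Nothing else is reachable below file 8; 4 in all.

4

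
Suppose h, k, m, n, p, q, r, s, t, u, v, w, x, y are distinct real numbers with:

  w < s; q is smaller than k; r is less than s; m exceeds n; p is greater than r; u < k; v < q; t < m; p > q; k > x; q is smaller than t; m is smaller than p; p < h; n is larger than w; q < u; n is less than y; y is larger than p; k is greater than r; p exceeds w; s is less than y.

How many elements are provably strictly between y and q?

3

The relations place q below y. An element lies strictly between them when it is forced above q and also forced below y.
Above q: {t, m, u, p, k, h}. Below y: {w, v, t, r, n, s, m, p}.
Intersection: {t, m, p} — 3.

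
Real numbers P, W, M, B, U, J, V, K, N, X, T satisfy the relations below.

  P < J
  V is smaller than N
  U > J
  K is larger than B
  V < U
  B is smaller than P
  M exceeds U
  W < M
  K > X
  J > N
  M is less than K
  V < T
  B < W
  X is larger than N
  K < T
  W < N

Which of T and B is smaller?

B

B < W and W < N give B < N.
With N < X: B < W < N < X.
Then X < K extends the chain to K.
With K < T: B < W < N < X < K < T.
So B < T; B is the smaller of the two.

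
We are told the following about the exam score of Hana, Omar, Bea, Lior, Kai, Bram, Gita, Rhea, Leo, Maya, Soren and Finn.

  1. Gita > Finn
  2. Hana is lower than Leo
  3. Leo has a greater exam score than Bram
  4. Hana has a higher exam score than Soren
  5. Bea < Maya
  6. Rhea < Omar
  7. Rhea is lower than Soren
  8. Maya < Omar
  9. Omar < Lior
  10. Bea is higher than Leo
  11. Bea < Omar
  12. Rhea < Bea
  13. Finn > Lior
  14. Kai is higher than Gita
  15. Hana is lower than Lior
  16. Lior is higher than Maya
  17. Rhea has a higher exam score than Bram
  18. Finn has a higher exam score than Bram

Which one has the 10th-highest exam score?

Soren

Piecing the relations together gives one ordering: Bram < Rhea < Soren < Hana < Leo < Bea < Maya < Omar < Lior < Finn < Gita < Kai.
The 10th largest is Soren.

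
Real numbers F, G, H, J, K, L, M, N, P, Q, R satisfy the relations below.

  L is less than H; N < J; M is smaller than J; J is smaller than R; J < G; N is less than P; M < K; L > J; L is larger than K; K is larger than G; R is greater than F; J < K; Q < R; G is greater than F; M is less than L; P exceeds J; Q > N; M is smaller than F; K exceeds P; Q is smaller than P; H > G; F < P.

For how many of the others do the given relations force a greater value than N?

8

From N the given relations immediately reach J, Q, P.
From those, G, R, K, L — 7 in total.
From those, H — 8 in total.
Nothing else is reachable above N; 8 in all.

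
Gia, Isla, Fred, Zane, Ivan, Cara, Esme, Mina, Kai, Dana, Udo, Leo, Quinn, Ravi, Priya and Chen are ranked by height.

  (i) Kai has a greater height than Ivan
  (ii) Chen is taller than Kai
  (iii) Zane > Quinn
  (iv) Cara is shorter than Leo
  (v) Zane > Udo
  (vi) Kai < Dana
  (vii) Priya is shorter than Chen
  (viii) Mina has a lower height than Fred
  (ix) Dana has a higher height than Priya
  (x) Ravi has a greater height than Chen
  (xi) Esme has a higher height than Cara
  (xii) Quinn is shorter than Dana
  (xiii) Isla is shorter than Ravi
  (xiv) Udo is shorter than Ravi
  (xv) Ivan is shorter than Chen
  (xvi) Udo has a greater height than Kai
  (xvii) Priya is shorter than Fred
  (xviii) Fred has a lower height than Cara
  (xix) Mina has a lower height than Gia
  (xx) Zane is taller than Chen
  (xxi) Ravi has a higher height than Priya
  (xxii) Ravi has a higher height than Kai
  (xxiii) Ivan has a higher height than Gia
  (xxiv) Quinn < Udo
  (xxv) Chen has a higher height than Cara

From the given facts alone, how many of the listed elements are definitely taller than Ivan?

6

From Ivan the given relations immediately reach Kai, Chen.
From those, Dana, Udo, Ravi, Zane — 6 in total.
No other element is forced above Ivan by the given relations, so the count is 6.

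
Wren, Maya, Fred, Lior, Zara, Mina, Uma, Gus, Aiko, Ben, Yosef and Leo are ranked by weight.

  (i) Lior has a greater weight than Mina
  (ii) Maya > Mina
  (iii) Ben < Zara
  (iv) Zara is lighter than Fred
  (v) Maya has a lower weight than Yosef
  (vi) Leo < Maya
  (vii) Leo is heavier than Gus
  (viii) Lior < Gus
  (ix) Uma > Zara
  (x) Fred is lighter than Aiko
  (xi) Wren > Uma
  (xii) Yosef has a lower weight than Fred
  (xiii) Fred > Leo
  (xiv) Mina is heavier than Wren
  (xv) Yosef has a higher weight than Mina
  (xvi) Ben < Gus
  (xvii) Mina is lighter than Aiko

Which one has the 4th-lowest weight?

Wren

Piecing the relations together gives one ordering: Ben < Zara < Uma < Wren < Mina < Lior < Gus < Leo < Maya < Yosef < Fred < Aiko.
Counting 4 from the smallest end gives Wren.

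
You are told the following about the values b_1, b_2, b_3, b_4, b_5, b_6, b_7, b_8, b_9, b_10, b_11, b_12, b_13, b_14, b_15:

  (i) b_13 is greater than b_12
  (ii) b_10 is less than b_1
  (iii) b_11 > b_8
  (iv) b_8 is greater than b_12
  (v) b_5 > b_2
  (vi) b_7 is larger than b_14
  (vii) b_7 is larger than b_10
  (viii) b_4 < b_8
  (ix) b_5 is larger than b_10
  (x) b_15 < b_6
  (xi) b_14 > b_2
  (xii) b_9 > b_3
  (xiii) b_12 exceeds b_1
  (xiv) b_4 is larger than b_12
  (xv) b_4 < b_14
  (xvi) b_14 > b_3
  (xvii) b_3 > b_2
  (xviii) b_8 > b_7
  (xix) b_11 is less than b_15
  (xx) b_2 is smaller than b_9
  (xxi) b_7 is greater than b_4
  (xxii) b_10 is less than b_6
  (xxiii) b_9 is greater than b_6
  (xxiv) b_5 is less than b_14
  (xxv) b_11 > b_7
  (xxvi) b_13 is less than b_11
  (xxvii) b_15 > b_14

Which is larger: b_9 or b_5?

Link the given pairs in sequence: b_5 < b_14; b_14 < b_7; b_7 < b_8; b_8 < b_11; b_11 < b_15; b_15 < b_6; b_6 < b_9.
Chaining these gives b_5 < b_14 < b_7 < b_8 < b_11 < b_15 < b_6 < b_9.
So b_5 < b_9; b_9 is the larger of the two.

b_9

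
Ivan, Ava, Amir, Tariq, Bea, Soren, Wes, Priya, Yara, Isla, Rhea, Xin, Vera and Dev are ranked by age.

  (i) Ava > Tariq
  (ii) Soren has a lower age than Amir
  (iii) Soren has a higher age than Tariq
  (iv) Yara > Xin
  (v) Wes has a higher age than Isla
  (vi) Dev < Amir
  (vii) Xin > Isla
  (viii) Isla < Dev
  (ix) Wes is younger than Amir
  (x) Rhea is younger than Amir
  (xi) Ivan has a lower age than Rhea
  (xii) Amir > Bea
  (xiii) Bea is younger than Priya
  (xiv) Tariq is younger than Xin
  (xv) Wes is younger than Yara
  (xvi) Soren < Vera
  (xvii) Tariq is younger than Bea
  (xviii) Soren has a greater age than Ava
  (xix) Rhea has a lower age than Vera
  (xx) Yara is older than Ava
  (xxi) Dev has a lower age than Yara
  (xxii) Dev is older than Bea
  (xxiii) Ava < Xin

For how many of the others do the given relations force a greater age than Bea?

4

The elements the relations force above Bea are Dev, Amir, Priya, Yara — no chain reaches any other.
That is 4.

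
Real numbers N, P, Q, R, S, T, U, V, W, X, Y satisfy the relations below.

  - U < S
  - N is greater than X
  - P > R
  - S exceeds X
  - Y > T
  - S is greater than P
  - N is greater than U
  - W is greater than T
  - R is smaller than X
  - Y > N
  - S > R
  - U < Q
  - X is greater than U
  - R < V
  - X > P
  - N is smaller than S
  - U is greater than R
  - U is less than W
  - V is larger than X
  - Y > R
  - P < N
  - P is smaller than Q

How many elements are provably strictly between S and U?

The relations place U below S. An element lies strictly between them when it is forced above U and also forced below S.
Above U: {X, N, Q, V, Y, W}. Below S: {R, P, X, N}.
Intersection: {X, N} — 2.

2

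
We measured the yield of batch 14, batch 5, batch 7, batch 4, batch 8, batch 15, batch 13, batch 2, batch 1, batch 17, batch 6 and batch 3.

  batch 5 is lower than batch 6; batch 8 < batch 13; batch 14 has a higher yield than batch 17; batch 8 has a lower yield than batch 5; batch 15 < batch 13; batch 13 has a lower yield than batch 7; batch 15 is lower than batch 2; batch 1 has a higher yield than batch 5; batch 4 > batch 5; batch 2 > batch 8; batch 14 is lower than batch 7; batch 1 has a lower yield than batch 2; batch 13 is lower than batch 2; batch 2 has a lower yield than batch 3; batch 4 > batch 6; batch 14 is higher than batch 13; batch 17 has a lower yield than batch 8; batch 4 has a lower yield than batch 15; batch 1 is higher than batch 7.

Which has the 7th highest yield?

batch 15

Chaining the given pairs: batch 17 < batch 8 < batch 5 < batch 6 < batch 4 < batch 15 < batch 13 < batch 14 < batch 7 < batch 1 < batch 2 < batch 3.
Counting 7 from the largest end gives batch 15.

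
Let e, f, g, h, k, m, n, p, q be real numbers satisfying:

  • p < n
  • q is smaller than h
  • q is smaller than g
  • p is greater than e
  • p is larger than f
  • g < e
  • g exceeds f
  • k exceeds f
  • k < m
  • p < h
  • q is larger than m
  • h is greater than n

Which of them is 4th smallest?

Piecing the relations together gives one ordering: f < k < m < q < g < e < p < n < h.
Counting 4 from the smallest end gives q.

q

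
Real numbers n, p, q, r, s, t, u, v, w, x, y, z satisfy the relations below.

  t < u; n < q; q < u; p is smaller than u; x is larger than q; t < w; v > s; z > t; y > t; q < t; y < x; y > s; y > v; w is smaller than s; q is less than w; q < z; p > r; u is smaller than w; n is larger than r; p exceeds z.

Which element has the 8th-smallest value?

w

Piecing the relations together gives one ordering: r < n < q < t < z < p < u < w < s < v < y < x.
Counting 8 from the smallest end gives w.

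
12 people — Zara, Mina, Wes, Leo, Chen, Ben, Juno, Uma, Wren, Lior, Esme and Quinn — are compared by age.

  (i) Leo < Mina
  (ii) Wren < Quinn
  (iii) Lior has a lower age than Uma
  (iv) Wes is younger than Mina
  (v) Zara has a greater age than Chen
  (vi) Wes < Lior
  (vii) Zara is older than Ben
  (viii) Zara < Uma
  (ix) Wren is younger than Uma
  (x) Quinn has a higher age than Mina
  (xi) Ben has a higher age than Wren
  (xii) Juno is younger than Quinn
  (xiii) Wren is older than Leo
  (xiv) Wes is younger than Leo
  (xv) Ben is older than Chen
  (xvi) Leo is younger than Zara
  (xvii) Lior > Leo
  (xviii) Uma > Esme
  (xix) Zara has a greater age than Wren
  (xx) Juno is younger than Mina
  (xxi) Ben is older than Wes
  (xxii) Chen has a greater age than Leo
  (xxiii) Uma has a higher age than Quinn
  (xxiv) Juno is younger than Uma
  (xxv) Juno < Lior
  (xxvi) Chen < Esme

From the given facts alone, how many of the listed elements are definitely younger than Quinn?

The elements the relations force below Quinn are Wes, Leo, Juno, Mina, Wren — no chain reaches any other.
That is 5.

5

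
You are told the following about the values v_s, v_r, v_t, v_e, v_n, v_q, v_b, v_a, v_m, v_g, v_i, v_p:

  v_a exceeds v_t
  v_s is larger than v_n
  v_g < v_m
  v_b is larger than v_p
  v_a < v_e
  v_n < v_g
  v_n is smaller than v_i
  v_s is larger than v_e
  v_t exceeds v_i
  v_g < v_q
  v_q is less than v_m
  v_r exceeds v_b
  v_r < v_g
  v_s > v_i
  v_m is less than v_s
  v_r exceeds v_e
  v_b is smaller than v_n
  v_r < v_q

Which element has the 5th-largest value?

v_r

Chaining the given pairs: v_p < v_b < v_n < v_i < v_t < v_a < v_e < v_r < v_g < v_q < v_m < v_s.
Counting 5 from the largest end gives v_r.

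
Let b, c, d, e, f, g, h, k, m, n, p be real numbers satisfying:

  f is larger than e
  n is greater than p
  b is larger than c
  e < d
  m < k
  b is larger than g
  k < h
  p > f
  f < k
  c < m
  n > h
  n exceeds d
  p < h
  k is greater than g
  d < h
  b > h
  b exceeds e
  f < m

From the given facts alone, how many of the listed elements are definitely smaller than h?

The elements the relations force below h are g, e, f, d, c, m, k, p — no chain reaches any other.
That is 8.

8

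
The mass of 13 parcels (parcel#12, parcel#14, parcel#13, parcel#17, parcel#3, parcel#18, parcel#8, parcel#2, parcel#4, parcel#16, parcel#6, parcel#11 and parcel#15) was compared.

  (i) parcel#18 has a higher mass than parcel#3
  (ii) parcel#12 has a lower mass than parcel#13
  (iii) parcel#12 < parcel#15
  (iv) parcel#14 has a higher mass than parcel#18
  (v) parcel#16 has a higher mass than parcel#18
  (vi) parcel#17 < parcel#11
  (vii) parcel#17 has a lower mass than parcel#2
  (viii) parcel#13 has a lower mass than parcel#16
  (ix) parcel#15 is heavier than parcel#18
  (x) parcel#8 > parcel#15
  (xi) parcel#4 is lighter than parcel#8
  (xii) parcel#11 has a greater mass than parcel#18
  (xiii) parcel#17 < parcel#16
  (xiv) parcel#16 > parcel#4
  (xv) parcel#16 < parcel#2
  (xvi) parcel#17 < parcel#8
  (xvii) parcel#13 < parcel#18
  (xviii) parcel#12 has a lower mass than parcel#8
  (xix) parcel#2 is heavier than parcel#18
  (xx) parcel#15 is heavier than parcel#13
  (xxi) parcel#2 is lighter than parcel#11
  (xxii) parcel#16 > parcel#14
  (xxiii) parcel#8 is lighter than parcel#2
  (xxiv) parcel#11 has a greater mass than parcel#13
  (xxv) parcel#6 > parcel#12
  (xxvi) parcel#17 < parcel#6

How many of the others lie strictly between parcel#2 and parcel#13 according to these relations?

The relations place parcel#13 below parcel#2. An element lies strictly between them when it is forced above parcel#13 and also forced below parcel#2.
Above parcel#13: {parcel#18, parcel#14, parcel#15, parcel#8, parcel#16, parcel#11}. Below parcel#2: {parcel#12, parcel#3, parcel#18, parcel#17, parcel#14, parcel#4, parcel#15, parcel#8, parcel#16}.
Intersection: {parcel#18, parcel#14, parcel#15, parcel#8, parcel#16} — 5.

5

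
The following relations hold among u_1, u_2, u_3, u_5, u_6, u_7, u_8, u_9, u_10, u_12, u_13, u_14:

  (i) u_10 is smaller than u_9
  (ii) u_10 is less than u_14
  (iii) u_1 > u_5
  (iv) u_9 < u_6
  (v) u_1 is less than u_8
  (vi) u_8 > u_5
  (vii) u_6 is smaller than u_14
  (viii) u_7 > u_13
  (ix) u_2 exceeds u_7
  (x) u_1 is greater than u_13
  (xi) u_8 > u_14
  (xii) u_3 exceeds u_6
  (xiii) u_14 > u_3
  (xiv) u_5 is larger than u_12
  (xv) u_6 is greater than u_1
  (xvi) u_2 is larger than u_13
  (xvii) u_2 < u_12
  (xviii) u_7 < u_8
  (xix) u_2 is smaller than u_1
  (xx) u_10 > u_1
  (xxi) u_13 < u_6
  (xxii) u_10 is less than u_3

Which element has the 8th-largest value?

u_5

Chaining the given pairs: u_13 < u_7 < u_2 < u_12 < u_5 < u_1 < u_10 < u_9 < u_6 < u_3 < u_14 < u_8.
Counting 8 from the largest end gives u_5.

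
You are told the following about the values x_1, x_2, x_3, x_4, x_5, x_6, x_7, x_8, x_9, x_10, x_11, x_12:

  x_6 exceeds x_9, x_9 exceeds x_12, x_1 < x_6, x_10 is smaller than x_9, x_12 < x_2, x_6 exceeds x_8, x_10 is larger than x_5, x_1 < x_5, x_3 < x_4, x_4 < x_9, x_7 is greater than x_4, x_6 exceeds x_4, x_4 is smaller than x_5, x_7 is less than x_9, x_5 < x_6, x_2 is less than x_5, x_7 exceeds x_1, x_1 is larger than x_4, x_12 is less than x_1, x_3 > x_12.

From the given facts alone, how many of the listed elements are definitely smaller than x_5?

From x_5 the given relations immediately reach x_2, x_4, x_1.
From those, x_12, x_3 — 5 in total.
Nothing else is reachable below x_5; 5 in all.

5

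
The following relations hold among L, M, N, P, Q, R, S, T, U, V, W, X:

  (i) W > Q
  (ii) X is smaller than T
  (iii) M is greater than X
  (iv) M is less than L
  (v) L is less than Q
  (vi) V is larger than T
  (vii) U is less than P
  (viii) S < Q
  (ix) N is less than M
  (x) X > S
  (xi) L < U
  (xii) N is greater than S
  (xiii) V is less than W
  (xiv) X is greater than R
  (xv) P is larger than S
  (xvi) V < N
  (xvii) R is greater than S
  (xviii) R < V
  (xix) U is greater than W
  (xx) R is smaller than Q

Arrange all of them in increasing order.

Nothing is placed below S, so it is least; from there S < R; R < X; X < T; T < V; V < N; N < M; M < L; L < Q; Q < W; W < U; U < P, each given directly.

S < R < X < T < V < N < M < L < Q < W < U < P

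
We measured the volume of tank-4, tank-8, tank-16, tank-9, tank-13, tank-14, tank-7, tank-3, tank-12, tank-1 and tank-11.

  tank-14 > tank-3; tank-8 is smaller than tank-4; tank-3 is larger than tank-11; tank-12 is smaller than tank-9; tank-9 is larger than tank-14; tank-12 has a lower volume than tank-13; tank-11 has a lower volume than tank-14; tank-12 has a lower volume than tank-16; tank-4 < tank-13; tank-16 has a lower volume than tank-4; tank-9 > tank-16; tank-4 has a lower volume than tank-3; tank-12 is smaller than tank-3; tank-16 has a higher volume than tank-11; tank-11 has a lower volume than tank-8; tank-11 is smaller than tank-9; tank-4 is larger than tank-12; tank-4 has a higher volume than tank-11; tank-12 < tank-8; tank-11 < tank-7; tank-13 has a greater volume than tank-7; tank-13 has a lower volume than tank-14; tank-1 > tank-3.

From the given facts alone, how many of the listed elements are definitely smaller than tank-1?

The elements the relations force below tank-1 are tank-12, tank-11, tank-8, tank-16, tank-4, tank-3 — no chain reaches any other.
That is 6.

6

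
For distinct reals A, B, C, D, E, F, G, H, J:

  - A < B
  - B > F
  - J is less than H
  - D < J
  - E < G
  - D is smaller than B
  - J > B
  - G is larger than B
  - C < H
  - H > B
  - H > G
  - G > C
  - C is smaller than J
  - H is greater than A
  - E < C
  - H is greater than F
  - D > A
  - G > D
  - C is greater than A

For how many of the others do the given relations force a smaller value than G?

6

Directly below G: E, D, B, C.
One step further: A, F (6 so far).
No other element is forced below G by the given relations, so the count is 6.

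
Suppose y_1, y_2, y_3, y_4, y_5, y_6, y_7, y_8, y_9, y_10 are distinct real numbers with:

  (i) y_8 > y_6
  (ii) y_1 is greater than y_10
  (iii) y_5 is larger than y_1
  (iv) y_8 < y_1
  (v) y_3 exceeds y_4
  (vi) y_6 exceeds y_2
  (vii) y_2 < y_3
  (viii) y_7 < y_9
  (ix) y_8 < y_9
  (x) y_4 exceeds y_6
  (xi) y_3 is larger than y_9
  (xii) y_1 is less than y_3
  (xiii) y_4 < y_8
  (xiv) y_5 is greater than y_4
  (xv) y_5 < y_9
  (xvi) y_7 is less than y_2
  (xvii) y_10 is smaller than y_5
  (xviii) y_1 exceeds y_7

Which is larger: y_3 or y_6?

Chaining the given relations: y_6 < y_4 < y_8 < y_1 < y_5 < y_9 < y_3.
So y_6 < y_3; y_3 is the larger of the two.

y_3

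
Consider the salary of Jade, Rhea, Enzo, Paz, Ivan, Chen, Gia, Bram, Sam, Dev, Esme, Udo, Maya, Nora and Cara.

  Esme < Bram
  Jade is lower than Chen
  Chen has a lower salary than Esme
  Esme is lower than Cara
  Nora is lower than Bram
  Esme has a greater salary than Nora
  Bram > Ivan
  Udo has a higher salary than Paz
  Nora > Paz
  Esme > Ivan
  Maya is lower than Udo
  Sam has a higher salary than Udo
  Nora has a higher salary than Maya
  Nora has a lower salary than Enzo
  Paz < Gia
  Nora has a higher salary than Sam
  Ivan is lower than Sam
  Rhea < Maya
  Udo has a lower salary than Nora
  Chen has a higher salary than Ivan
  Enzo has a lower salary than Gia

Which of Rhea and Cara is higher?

Cara

Rhea < Maya and Maya < Udo give Rhea < Udo.
Then Udo < Sam extends the chain to Sam.
With Sam < Nora: Rhea < Maya < Udo < Sam < Nora.
Then Nora < Esme extends the chain to Esme.
With Esme < Cara: Rhea < Maya < Udo < Sam < Nora < Esme < Cara.
So Rhea < Cara; Cara is the higher of the two.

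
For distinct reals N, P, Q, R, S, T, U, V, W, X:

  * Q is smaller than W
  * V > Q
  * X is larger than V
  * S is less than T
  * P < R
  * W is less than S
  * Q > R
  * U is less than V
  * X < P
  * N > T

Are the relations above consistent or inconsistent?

inconsistent

Chaining the given relations yields V < X < P < R < Q, so V < Q. But one relation states Q < V. These cannot both hold.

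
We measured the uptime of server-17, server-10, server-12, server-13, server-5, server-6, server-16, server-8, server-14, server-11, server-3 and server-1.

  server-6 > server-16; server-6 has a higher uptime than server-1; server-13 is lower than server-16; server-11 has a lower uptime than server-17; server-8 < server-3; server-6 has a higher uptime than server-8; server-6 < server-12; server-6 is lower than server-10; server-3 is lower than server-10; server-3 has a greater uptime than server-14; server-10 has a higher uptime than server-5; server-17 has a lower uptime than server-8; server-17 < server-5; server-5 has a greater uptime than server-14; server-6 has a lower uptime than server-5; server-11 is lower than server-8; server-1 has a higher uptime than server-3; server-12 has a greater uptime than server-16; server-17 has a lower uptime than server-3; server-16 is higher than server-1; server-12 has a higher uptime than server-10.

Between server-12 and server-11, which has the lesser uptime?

Link the given pairs in sequence: server-11 < server-17; server-17 < server-8; server-8 < server-3; server-3 < server-1; server-1 < server-16; server-16 < server-6; server-6 < server-5; server-5 < server-10; server-10 < server-12.
Chaining these gives server-11 < server-17 < server-8 < server-3 < server-1 < server-16 < server-6 < server-5 < server-10 < server-12.
So server-11 < server-12; server-11 is the lower of the two.

server-11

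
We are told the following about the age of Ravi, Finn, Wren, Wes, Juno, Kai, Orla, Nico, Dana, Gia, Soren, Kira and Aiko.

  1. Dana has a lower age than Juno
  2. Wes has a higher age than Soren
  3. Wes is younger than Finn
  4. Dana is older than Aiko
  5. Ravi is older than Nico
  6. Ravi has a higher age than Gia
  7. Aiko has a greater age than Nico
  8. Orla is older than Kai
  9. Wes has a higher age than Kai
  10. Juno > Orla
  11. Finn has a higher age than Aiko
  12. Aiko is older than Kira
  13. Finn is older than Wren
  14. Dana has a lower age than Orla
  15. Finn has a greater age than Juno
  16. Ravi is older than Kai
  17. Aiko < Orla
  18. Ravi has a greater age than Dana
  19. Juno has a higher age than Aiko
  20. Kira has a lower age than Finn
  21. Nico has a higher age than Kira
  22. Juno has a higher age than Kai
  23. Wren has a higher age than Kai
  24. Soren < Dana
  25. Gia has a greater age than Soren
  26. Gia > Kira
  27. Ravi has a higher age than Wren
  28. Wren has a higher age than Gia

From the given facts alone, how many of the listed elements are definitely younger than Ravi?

From Ravi the given relations immediately reach Nico, Gia, Dana, Kai, Wren.
From those, Kira, Soren, Aiko — 8 in total.
No other element is forced below Ravi by the given relations, so the count is 8.

8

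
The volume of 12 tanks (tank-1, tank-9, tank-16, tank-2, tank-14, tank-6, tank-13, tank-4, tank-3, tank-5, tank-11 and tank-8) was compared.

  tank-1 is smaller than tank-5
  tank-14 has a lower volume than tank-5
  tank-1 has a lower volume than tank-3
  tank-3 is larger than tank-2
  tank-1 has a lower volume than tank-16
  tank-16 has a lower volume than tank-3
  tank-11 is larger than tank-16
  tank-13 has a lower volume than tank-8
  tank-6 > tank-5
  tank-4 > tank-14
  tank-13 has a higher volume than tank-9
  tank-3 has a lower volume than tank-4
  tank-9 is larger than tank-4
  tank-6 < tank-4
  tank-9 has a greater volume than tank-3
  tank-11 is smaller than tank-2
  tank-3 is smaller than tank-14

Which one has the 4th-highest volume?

The consecutive relations fix a unique order: tank-1 < tank-16 < tank-11 < tank-2 < tank-3 < tank-14 < tank-5 < tank-6 < tank-4 < tank-9 < tank-13 < tank-8.
The 4th largest is tank-4.

tank-4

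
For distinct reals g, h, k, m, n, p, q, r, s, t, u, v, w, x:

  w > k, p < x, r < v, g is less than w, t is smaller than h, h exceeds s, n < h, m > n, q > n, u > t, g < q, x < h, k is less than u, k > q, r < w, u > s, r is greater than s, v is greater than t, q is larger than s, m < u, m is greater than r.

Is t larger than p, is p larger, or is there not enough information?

Following every chain through t: above t we get u, h, v.
p is not reached, and no chain runs the other way from p to t.
So the given relations leave the order of t and p undetermined.

undetermined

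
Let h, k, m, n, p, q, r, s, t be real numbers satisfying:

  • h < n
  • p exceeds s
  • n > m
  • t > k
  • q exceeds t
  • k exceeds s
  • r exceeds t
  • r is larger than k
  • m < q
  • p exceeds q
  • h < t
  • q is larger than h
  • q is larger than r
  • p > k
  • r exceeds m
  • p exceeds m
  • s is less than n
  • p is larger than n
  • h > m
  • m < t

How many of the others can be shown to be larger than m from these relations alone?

The elements the relations force above m are h, n, t, r, q, p — no chain reaches any other.
That is 6.

6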